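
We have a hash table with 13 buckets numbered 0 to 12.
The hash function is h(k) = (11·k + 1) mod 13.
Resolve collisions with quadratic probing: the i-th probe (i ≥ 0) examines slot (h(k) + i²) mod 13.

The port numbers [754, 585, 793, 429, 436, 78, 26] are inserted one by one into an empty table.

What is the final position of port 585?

2

Insert 754: h=1, slot 1 empty => index 1.
Insert 585: h=1, slot 1 occupied => index 2.
Insert 793: h=1, slots 1,2 occupied => index 5.
Insert 429: h=1, slots 1,2,5 occupied => index 10.
Insert 436: h=0, slot 0 empty => index 0.
Insert 78: h=1, slots 1,2,5,10 occupied => index 4.
Insert 26: h=1, slots 1,2,5,10,4,0 occupied => index 11.
Table: [436, 754, 585, —, 78, 793, —, —, —, —, 429, 26, —]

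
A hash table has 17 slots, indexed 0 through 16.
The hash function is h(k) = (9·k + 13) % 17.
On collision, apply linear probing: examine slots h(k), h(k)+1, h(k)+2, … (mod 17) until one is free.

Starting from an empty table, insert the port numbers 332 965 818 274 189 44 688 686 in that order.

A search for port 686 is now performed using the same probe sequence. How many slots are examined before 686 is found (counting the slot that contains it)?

4

Insert 332: h=9, slot 9 empty → index 9.
Insert 965: h=11, slot 11 empty → index 11.
Insert 818: h=14, slot 14 empty → index 14.
Insert 274: h=14, slot 14 occupied → index 15.
Insert 189: h=14, slots 14,15 occupied → index 16.
Insert 44: h=1, slot 1 empty → index 1.
Insert 688: h=0, slot 0 empty → index 0.
Insert 686: h=16, slots 16,0,1 occupied → index 2.
Table: [688, 44, 686, ∅, ∅, ∅, ∅, ∅, ∅, 332, ∅, 965, ∅, ∅, 818, 274, 189]
Lookup 686: h=16, probe 16,0,1,2 → found at 2.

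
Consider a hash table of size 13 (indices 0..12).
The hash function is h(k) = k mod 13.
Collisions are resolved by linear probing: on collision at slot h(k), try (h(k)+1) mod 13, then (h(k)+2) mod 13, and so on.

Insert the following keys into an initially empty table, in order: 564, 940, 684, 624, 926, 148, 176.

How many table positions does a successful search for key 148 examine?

564: h=5 → slot 5
940: h=4 → slot 4
684: h=8 → slot 8
624: h=0 → slot 0
926: h=3 → slot 3
148: h=5, probe 5,6 → slot 6
176: h=7 → slot 7
Table: [624, _, _, 926, 940, 564, 148, 176, 684, _, _, _, _]
Lookup 148: h=5, probe 5,6 → found at 6.

2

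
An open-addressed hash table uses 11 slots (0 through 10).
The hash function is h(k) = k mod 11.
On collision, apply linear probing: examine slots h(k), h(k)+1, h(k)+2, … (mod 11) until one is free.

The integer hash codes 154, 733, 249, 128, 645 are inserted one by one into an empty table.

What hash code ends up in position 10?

645

Insert 154: h=0, slot 0 empty → index 0.
Insert 733: h=7, slot 7 empty → index 7.
Insert 249: h=7, slot 7 occupied → index 8.
Insert 128: h=7, slots 7,8 occupied → index 9.
Insert 645: h=7, slots 7,8,9 occupied → index 10.
Table: [154, _, _, _, _, _, _, 733, 249, 128, 645]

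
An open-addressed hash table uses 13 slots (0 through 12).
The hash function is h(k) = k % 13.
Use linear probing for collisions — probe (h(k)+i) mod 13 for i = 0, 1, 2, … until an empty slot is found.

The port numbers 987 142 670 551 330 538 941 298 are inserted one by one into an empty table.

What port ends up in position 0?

142

987 hashes to 12; slot 12 is free => place at 12.
142 hashes to 12; 12 taken => place at 0.
670 hashes to 7; slot 7 is free => place at 7.
551 hashes to 5; slot 5 is free => place at 5.
330 hashes to 5; 5 taken => place at 6.
538 hashes to 5; 5,6,7 taken => place at 8.
941 hashes to 5; 5,6,7,8 taken => place at 9.
298 hashes to 12; 12,0 taken => place at 1.
Table: [142, 298, ∅, ∅, ∅, 551, 330, 670, 538, 941, ∅, ∅, 987]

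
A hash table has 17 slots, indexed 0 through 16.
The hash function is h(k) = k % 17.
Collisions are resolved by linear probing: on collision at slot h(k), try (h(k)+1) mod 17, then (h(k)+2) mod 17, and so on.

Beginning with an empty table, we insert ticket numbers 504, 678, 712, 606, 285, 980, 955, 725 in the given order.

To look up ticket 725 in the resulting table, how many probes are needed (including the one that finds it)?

Insert 504: h=11, slot 11 empty → index 11.
Insert 678: h=15, slot 15 empty → index 15.
Insert 712: h=15, slot 15 occupied → index 16.
Insert 606: h=11, slot 11 occupied → index 12.
Insert 285: h=13, slot 13 empty → index 13.
Insert 980: h=11, slots 11,12,13 occupied → index 14.
Insert 955: h=3, slot 3 empty → index 3.
Insert 725: h=11, slots 11,12,13,14,15,16 occupied → index 0.
Table: [725, —, —, 955, —, —, —, —, —, —, —, 504, 606, 285, 980, 678, 712]
Lookup 725: h=11, probe 11,12,13,14,15,16,0 → found at 0.

7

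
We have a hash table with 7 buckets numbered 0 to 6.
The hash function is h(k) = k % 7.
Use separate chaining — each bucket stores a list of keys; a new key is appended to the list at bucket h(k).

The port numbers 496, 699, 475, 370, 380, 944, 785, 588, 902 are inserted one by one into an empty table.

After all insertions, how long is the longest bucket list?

496 → bucket 6
699 → bucket 6 (collision)
475 → bucket 6 (collision)
370 → bucket 6 (collision)
380 → bucket 2
944 → bucket 6 (collision)
785 → bucket 1
588 → bucket 0
902 → bucket 6 (collision)
Final buckets:
0: 588
1: 785
2: 380
3: .
4: .
5: .
6: 496 -> 699 -> 475 -> 370 -> 944 -> 902

6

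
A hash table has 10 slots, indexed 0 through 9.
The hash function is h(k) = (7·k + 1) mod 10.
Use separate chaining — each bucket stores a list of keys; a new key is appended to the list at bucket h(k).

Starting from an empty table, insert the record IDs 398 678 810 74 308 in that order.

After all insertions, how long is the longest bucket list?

3

Insert 398: h=7, bucket 7 empty -> new chain.
Insert 678: h=7, bucket 7 nonempty -> append to chain.
Insert 810: h=1, bucket 1 empty -> new chain.
Insert 74: h=9, bucket 9 empty -> new chain.
Insert 308: h=7, bucket 7 nonempty -> append to chain.
Final buckets:
0: —
1: 810
2: —
3: —
4: —
5: —
6: —
7: 398 -> 678 -> 308
8: —
9: 74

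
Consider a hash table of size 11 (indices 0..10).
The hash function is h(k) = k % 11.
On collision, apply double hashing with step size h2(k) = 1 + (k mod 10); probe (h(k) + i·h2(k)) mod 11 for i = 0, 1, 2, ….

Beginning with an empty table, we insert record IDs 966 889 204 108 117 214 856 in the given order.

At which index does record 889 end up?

966 hashes to 9; slot 9 is free => place at 9.
889 hashes to 9, h2=10; 9 taken => place at 8.
204 hashes to 6; slot 6 is free => place at 6.
108 hashes to 9, h2=9; 9 taken => place at 7.
117 hashes to 7, h2=8; 7 taken => place at 4.
214 hashes to 5; slot 5 is free => place at 5.
856 hashes to 9, h2=7; 9,5 taken => place at 1.
Table: [_, 856, _, _, 117, 214, 204, 108, 889, 966, _]

8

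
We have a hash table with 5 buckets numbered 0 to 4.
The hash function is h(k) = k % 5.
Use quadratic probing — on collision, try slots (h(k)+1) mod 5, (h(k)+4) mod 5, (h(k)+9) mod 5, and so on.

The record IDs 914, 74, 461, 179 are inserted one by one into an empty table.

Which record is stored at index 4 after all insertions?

914: h=4 => slot 4
74: h=4, probe 4,0 => slot 0
461: h=1 => slot 1
179: h=4, probe 4,0,3 => slot 3
Table: [74, 461, —, 179, 914]

914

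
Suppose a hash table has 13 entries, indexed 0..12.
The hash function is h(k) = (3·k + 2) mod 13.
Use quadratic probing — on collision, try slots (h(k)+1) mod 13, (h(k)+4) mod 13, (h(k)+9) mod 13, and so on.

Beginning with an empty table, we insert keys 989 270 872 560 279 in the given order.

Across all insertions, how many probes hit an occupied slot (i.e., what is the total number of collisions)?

989 hashes to 5; slot 5 is free => place at 5.
270 hashes to 6; slot 6 is free => place at 6.
872 hashes to 5; 5,6 taken => place at 9.
560 hashes to 5; 5,6,9 taken => place at 1.
279 hashes to 7; slot 7 is free => place at 7.
Table: [_, 560, _, _, _, 989, 270, 279, _, 872, _, _, _]

5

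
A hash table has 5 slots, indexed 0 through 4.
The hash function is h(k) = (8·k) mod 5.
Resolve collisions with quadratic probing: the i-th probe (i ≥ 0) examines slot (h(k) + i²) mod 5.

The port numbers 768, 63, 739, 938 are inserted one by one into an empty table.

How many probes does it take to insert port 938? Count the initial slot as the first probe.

3

Insert 768: h=4, slot 4 empty => index 4.
Insert 63: h=4, slot 4 occupied => index 0.
Insert 739: h=2, slot 2 empty => index 2.
Insert 938: h=4, slots 4,0 occupied => index 3.
Table: [63, ∅, 739, 938, 768]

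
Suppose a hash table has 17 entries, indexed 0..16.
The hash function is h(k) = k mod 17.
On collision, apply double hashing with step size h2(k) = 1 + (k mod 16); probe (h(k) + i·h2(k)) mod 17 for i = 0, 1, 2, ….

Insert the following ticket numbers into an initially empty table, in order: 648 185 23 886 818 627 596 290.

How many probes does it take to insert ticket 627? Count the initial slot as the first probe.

648 hashes to 2; slot 2 is free -> place at 2.
185 hashes to 15; slot 15 is free -> place at 15.
23 hashes to 6; slot 6 is free -> place at 6.
886 hashes to 2, h2=7; 2 taken -> place at 9.
818 hashes to 2, h2=3; 2 taken -> place at 5.
627 hashes to 15, h2=4; 15,2,6 taken -> place at 10.
596 hashes to 1; slot 1 is free -> place at 1.
290 hashes to 1, h2=3; 1 taken -> place at 4.
Table: [-, 596, 648, -, 290, 818, 23, -, -, 886, 627, -, -, -, -, 185, -]

4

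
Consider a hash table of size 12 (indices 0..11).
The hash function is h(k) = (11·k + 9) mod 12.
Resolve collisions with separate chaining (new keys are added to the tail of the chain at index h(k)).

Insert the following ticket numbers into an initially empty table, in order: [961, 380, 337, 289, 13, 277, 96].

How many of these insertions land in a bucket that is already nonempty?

961 -> bucket 8
380 -> bucket 1
337 -> bucket 8 (collision)
289 -> bucket 8 (collision)
13 -> bucket 8 (collision)
277 -> bucket 8 (collision)
96 -> bucket 9
Final buckets:
0: _
1: 380
2: _
3: _
4: _
5: _
6: _
7: _
8: 961 -> 337 -> 289 -> 13 -> 277
9: 96
10: _
11: _

4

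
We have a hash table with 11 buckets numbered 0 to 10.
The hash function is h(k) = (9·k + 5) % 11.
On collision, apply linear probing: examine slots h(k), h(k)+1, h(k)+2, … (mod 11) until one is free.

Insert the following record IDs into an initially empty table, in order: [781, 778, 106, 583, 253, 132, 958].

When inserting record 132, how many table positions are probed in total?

4

781 hashes to 5; slot 5 is free -> place at 5.
778 hashes to 0; slot 0 is free -> place at 0.
106 hashes to 2; slot 2 is free -> place at 2.
583 hashes to 5; 5 taken -> place at 6.
253 hashes to 5; 5,6 taken -> place at 7.
132 hashes to 5; 5,6,7 taken -> place at 8.
958 hashes to 3; slot 3 is free -> place at 3.
Table: [778, —, 106, 958, —, 781, 583, 253, 132, —, —]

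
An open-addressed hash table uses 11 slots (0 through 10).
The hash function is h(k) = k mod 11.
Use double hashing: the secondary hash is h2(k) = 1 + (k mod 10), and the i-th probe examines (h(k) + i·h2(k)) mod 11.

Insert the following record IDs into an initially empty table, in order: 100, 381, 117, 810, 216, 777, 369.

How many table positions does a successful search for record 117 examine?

2

100: h=1 → slot 1
381: h=7 → slot 7
117: h=7, h2=8, probe 7,4 → slot 4
810: h=7, h2=1, probe 7,8 → slot 8
216: h=7, h2=7, probe 7,3 → slot 3
777: h=7, h2=8, probe 7,4,1,9 → slot 9
369: h=6 → slot 6
Table: [_, 100, _, 216, 117, _, 369, 381, 810, 777, _]
Lookup 117: h=7, h2=8, probe 7,4 → found at 4.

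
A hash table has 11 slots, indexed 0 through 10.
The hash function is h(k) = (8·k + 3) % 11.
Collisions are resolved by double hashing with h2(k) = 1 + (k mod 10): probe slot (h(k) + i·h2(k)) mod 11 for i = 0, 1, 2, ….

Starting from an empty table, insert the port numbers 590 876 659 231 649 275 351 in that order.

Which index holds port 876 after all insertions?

0

590 hashes to 4; slot 4 is free -> place at 4.
876 hashes to 4, h2=7; 4 taken -> place at 0.
659 hashes to 6; slot 6 is free -> place at 6.
231 hashes to 3; slot 3 is free -> place at 3.
649 hashes to 3, h2=10; 3 taken -> place at 2.
275 hashes to 3, h2=6; 3 taken -> place at 9.
351 hashes to 6, h2=2; 6 taken -> place at 8.
Table: [876, -, 649, 231, 590, -, 659, -, 351, 275, -]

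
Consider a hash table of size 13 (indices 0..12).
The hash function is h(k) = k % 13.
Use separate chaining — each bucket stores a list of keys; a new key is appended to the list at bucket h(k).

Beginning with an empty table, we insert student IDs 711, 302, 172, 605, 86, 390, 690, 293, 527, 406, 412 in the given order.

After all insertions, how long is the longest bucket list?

Insert 711: h=9, bucket 9 empty -> new chain.
Insert 302: h=3, bucket 3 empty -> new chain.
Insert 172: h=3, bucket 3 nonempty -> append to chain.
Insert 605: h=7, bucket 7 empty -> new chain.
Insert 86: h=8, bucket 8 empty -> new chain.
Insert 390: h=0, bucket 0 empty -> new chain.
Insert 690: h=1, bucket 1 empty -> new chain.
Insert 293: h=7, bucket 7 nonempty -> append to chain.
Insert 527: h=7, bucket 7 nonempty -> append to chain.
Insert 406: h=3, bucket 3 nonempty -> append to chain.
Insert 412: h=9, bucket 9 nonempty -> append to chain.
Final buckets:
0: 390
1: 690
2: .
3: 302 -> 172 -> 406
4: .
5: .
6: .
7: 605 -> 293 -> 527
8: 86
9: 711 -> 412
10: .
11: .
12: .

3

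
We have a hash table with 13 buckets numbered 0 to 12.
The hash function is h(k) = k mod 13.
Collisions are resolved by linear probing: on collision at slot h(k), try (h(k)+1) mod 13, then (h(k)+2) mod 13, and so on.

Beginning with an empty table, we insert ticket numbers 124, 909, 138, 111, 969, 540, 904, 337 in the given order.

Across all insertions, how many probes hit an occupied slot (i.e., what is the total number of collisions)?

17

124: h=7 → slot 7
909: h=12 → slot 12
138: h=8 → slot 8
111: h=7, probe 7,8,9 → slot 9
969: h=7, probe 7,8,9,10 → slot 10
540: h=7, probe 7,8,9,10,11 → slot 11
904: h=7, probe 7,8,9,10,11,12,0 → slot 0
337: h=12, probe 12,0,1 → slot 1
Table: [904, 337, ., ., ., ., ., 124, 138, 111, 969, 540, 909]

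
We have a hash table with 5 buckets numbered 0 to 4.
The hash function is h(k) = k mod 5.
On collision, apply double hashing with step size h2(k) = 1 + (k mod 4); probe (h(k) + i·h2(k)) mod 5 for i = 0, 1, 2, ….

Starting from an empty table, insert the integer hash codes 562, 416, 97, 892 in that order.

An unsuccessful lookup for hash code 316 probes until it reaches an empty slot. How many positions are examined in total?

5

562 hashes to 2; slot 2 is free -> place at 2.
416 hashes to 1; slot 1 is free -> place at 1.
97 hashes to 2, h2=2; 2 taken -> place at 4.
892 hashes to 2, h2=1; 2 taken -> place at 3.
Table: [—, 416, 562, 892, 97]
Lookup 316: h=1, h2=1, probe 1,2,3,4,0 → slot 0 empty, not found.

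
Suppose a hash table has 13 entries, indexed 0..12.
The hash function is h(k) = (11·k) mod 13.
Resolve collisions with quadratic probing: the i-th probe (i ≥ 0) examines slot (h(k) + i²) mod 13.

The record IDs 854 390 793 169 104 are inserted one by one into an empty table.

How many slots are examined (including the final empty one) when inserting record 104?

854: h=8 → slot 8
390: h=0 → slot 0
793: h=0, probe 0,1 → slot 1
169: h=0, probe 0,1,4 → slot 4
104: h=0, probe 0,1,4,9 → slot 9
Table: [390, 793, —, —, 169, —, —, —, 854, 104, —, —, —]

4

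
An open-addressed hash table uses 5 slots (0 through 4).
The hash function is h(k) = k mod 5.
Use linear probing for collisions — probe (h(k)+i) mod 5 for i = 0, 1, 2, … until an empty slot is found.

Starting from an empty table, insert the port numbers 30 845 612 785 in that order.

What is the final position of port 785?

Insert 30: h=0, slot 0 empty => index 0.
Insert 845: h=0, slot 0 occupied => index 1.
Insert 612: h=2, slot 2 empty => index 2.
Insert 785: h=0, slots 0,1,2 occupied => index 3.
Table: [30, 845, 612, 785, -]

3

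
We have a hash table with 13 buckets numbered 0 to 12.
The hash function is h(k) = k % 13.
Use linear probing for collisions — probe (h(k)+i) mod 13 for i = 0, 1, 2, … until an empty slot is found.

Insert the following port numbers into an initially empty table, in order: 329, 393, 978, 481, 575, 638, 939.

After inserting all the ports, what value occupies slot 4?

Insert 329: h=4, slot 4 empty -> index 4.
Insert 393: h=3, slot 3 empty -> index 3.
Insert 978: h=3, slots 3,4 occupied -> index 5.
Insert 481: h=0, slot 0 empty -> index 0.
Insert 575: h=3, slots 3,4,5 occupied -> index 6.
Insert 638: h=1, slot 1 empty -> index 1.
Insert 939: h=3, slots 3,4,5,6 occupied -> index 7.
Table: [481, 638, ., 393, 329, 978, 575, 939, ., ., ., ., .]

329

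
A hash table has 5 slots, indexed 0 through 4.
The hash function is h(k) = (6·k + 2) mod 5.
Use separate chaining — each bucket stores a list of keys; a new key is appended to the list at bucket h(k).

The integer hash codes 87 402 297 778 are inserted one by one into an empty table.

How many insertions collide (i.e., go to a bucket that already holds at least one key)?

2

Insert 87: h=4, bucket 4 empty -> new chain.
Insert 402: h=4, bucket 4 nonempty -> append to chain.
Insert 297: h=4, bucket 4 nonempty -> append to chain.
Insert 778: h=0, bucket 0 empty -> new chain.
Final buckets:
0: 778
1: .
2: .
3: .
4: 87 -> 402 -> 297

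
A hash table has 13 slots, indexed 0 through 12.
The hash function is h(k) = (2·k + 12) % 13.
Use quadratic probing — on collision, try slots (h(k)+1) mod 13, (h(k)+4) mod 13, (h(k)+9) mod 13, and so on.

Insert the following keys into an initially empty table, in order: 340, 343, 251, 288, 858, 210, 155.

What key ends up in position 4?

Insert 340: h=3, slot 3 empty → index 3.
Insert 343: h=9, slot 9 empty → index 9.
Insert 251: h=7, slot 7 empty → index 7.
Insert 288: h=3, slot 3 occupied → index 4.
Insert 858: h=12, slot 12 empty → index 12.
Insert 210: h=3, slots 3,4,7,12 occupied → index 6.
Insert 155: h=10, slot 10 empty → index 10.
Table: [_, _, _, 340, 288, _, 210, 251, _, 343, 155, _, 858]

288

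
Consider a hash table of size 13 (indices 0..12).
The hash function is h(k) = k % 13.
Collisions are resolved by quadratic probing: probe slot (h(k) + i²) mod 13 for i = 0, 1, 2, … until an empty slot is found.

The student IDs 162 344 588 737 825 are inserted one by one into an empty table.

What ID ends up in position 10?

162: h=6 -> slot 6
344: h=6, probe 6,7 -> slot 7
588: h=3 -> slot 3
737: h=9 -> slot 9
825: h=6, probe 6,7,10 -> slot 10
Table: [_, _, _, 588, _, _, 162, 344, _, 737, 825, _, _]

825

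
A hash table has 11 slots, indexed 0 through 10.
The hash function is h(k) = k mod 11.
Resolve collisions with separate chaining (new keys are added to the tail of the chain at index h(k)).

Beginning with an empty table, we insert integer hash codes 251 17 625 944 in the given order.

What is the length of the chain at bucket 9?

3

Insert 251: h=9, bucket 9 empty -> new chain.
Insert 17: h=6, bucket 6 empty -> new chain.
Insert 625: h=9, bucket 9 nonempty -> append to chain.
Insert 944: h=9, bucket 9 nonempty -> append to chain.
Final buckets:
0: .
1: .
2: .
3: .
4: .
5: .
6: 17
7: .
8: .
9: 251 -> 625 -> 944
10: .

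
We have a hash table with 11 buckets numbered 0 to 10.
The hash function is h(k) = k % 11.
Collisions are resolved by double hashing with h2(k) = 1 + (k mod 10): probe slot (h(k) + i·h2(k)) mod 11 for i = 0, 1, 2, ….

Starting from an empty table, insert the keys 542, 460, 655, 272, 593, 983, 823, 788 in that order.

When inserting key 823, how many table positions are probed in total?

Insert 542: h=3, slot 3 empty => index 3.
Insert 460: h=9, slot 9 empty => index 9.
Insert 655: h=6, slot 6 empty => index 6.
Insert 272: h=8, slot 8 empty => index 8.
Insert 593: h=10, slot 10 empty => index 10.
Insert 983: h=4, slot 4 empty => index 4.
Insert 823: h=9, h2=4, slot 9 occupied => index 2.
Insert 788: h=7, slot 7 empty => index 7.
Table: [_, _, 823, 542, 983, _, 655, 788, 272, 460, 593]

2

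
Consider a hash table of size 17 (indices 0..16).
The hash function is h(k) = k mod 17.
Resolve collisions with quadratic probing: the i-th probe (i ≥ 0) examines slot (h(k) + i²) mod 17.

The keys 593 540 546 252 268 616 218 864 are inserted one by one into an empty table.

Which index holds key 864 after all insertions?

Insert 593: h=15, slot 15 empty => index 15.
Insert 540: h=13, slot 13 empty => index 13.
Insert 546: h=2, slot 2 empty => index 2.
Insert 252: h=14, slot 14 empty => index 14.
Insert 268: h=13, slots 13,14 occupied => index 0.
Insert 616: h=4, slot 4 empty => index 4.
Insert 218: h=14, slots 14,15 occupied => index 1.
Insert 864: h=14, slots 14,15,1 occupied => index 6.
Table: [268, 218, 546, -, 616, -, 864, -, -, -, -, -, -, 540, 252, 593, -]

6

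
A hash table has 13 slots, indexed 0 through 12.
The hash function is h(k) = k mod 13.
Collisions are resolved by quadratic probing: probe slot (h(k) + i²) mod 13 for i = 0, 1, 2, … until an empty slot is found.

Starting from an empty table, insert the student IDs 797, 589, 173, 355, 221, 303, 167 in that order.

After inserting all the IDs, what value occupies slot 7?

Insert 797: h=4, slot 4 empty → index 4.
Insert 589: h=4, slot 4 occupied → index 5.
Insert 173: h=4, slots 4,5 occupied → index 8.
Insert 355: h=4, slots 4,5,8 occupied → index 0.
Insert 221: h=0, slot 0 occupied → index 1.
Insert 303: h=4, slots 4,5,8,0 occupied → index 7.
Insert 167: h=11, slot 11 empty → index 11.
Table: [355, 221, ∅, ∅, 797, 589, ∅, 303, 173, ∅, ∅, 167, ∅]

303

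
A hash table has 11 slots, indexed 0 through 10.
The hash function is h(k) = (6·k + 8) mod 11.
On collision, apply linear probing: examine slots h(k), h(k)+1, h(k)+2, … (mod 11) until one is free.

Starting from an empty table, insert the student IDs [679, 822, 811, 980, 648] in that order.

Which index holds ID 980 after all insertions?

679 hashes to 1; slot 1 is free => place at 1.
822 hashes to 1; 1 taken => place at 2.
811 hashes to 1; 1,2 taken => place at 3.
980 hashes to 3; 3 taken => place at 4.
648 hashes to 2; 2,3,4 taken => place at 5.
Table: [—, 679, 822, 811, 980, 648, —, —, —, —, —]

4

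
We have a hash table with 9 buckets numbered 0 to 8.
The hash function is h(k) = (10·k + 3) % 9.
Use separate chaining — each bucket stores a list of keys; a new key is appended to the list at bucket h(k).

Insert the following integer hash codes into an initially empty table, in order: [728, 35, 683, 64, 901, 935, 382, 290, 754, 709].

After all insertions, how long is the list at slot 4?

Insert 728: h=2, bucket 2 empty → new chain.
Insert 35: h=2, bucket 2 nonempty → append to chain.
Insert 683: h=2, bucket 2 nonempty → append to chain.
Insert 64: h=4, bucket 4 empty → new chain.
Insert 901: h=4, bucket 4 nonempty → append to chain.
Insert 935: h=2, bucket 2 nonempty → append to chain.
Insert 382: h=7, bucket 7 empty → new chain.
Insert 290: h=5, bucket 5 empty → new chain.
Insert 754: h=1, bucket 1 empty → new chain.
Insert 709: h=1, bucket 1 nonempty → append to chain.
Final buckets:
0: ∅
1: 754 -> 709
2: 728 -> 35 -> 683 -> 935
3: ∅
4: 64 -> 901
5: 290
6: ∅
7: 382
8: ∅

2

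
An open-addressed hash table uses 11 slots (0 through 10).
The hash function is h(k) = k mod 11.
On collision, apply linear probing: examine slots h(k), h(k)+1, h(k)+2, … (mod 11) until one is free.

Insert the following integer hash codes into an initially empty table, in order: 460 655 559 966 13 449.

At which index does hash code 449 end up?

460 hashes to 9; slot 9 is free -> place at 9.
655 hashes to 6; slot 6 is free -> place at 6.
559 hashes to 9; 9 taken -> place at 10.
966 hashes to 9; 9,10 taken -> place at 0.
13 hashes to 2; slot 2 is free -> place at 2.
449 hashes to 9; 9,10,0 taken -> place at 1.
Table: [966, 449, 13, —, —, —, 655, —, —, 460, 559]

1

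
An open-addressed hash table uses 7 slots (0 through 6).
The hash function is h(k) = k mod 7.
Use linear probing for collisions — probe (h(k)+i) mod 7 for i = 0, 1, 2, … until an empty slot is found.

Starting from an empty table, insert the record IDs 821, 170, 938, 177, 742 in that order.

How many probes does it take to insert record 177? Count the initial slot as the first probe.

3

821 hashes to 2; slot 2 is free -> place at 2.
170 hashes to 2; 2 taken -> place at 3.
938 hashes to 0; slot 0 is free -> place at 0.
177 hashes to 2; 2,3 taken -> place at 4.
742 hashes to 0; 0 taken -> place at 1.
Table: [938, 742, 821, 170, 177, ., .]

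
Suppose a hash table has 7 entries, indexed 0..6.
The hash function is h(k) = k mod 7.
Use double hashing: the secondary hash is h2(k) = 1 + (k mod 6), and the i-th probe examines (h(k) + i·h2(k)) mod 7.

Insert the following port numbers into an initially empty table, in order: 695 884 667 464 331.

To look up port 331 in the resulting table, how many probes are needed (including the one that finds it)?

Insert 695: h=2, slot 2 empty → index 2.
Insert 884: h=2, h2=3, slot 2 occupied → index 5.
Insert 667: h=2, h2=2, slot 2 occupied → index 4.
Insert 464: h=2, h2=3, slots 2,5 occupied → index 1.
Insert 331: h=2, h2=2, slots 2,4 occupied → index 6.
Table: [-, 464, 695, -, 667, 884, 331]
Lookup 331: h=2, h2=2, probe 2,4,6 → found at 6.

3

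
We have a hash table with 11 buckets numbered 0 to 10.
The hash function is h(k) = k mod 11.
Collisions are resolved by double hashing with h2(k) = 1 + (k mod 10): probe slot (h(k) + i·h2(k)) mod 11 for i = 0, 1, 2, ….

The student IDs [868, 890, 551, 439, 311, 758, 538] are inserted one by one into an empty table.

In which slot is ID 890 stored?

868: h=10 -> slot 10
890: h=10, h2=1, probe 10,0 -> slot 0
551: h=1 -> slot 1
439: h=10, h2=10, probe 10,9 -> slot 9
311: h=3 -> slot 3
758: h=10, h2=9, probe 10,8 -> slot 8
538: h=10, h2=9, probe 10,8,6 -> slot 6
Table: [890, 551, -, 311, -, -, 538, -, 758, 439, 868]

0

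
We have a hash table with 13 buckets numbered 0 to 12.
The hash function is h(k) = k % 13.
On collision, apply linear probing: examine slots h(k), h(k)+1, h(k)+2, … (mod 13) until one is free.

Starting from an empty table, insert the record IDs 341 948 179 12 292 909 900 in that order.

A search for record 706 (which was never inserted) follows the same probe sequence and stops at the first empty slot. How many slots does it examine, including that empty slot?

341: h=3 => slot 3
948: h=12 => slot 12
179: h=10 => slot 10
12: h=12, probe 12,0 => slot 0
292: h=6 => slot 6
909: h=12, probe 12,0,1 => slot 1
900: h=3, probe 3,4 => slot 4
Table: [12, 909, -, 341, 900, -, 292, -, -, -, 179, -, 948]
Lookup 706: h=4, probe 4,5 → slot 5 empty, not found.

2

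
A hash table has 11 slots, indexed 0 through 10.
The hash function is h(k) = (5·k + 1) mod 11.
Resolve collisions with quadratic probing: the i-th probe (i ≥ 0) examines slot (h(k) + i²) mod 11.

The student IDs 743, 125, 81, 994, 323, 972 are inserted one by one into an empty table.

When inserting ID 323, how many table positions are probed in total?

4

743: h=9 → slot 9
125: h=10 → slot 10
81: h=10, probe 10,0 → slot 0
994: h=10, probe 10,0,3 → slot 3
323: h=10, probe 10,0,3,8 → slot 8
972: h=10, probe 10,0,3,8,4 → slot 4
Table: [81, -, -, 994, 972, -, -, -, 323, 743, 125]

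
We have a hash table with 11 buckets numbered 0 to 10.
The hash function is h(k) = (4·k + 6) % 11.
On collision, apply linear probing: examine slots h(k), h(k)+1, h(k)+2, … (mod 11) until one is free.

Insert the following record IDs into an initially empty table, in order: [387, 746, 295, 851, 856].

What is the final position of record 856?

1

Insert 387: h=3, slot 3 empty => index 3.
Insert 746: h=9, slot 9 empty => index 9.
Insert 295: h=9, slot 9 occupied => index 10.
Insert 851: h=0, slot 0 empty => index 0.
Insert 856: h=9, slots 9,10,0 occupied => index 1.
Table: [851, 856, ., 387, ., ., ., ., ., 746, 295]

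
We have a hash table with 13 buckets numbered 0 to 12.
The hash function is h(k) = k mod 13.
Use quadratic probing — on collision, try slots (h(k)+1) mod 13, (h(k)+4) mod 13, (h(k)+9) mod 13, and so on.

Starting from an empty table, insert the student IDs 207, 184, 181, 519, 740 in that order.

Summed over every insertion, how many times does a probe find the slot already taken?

207: h=12 -> slot 12
184: h=2 -> slot 2
181: h=12, probe 12,0 -> slot 0
519: h=12, probe 12,0,3 -> slot 3
740: h=12, probe 12,0,3,8 -> slot 8
Table: [181, ∅, 184, 519, ∅, ∅, ∅, ∅, 740, ∅, ∅, ∅, 207]

6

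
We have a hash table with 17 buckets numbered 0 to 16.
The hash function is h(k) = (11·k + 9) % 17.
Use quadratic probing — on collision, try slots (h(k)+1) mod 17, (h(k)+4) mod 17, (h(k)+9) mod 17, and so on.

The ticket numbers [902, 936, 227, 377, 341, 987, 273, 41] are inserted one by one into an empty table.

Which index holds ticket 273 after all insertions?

Insert 902: h=3, slot 3 empty => index 3.
Insert 936: h=3, slot 3 occupied => index 4.
Insert 227: h=7, slot 7 empty => index 7.
Insert 377: h=8, slot 8 empty => index 8.
Insert 341: h=3, slots 3,4,7 occupied => index 12.
Insert 987: h=3, slots 3,4,7,12 occupied => index 2.
Insert 273: h=3, slots 3,4,7,12,2 occupied => index 11.
Insert 41: h=1, slot 1 empty => index 1.
Table: [∅, 41, 987, 902, 936, ∅, ∅, 227, 377, ∅, ∅, 273, 341, ∅, ∅, ∅, ∅]

11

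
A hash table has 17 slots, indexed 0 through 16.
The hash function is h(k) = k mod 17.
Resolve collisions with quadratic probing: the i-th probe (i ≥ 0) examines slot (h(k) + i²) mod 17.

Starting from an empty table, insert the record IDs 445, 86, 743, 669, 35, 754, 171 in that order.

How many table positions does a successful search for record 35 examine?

445: h=3 => slot 3
86: h=1 => slot 1
743: h=12 => slot 12
669: h=6 => slot 6
35: h=1, probe 1,2 => slot 2
754: h=6, probe 6,7 => slot 7
171: h=1, probe 1,2,5 => slot 5
Table: [_, 86, 35, 445, _, 171, 669, 754, _, _, _, _, 743, _, _, _, _]
Lookup 35: h=1, probe 1,2 → found at 2.

2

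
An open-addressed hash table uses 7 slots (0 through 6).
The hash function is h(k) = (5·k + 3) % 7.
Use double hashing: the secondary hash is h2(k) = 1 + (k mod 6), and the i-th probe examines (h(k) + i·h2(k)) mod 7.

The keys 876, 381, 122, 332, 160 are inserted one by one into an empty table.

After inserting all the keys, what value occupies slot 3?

Insert 876: h=1, slot 1 empty => index 1.
Insert 381: h=4, slot 4 empty => index 4.
Insert 122: h=4, h2=3, slot 4 occupied => index 0.
Insert 332: h=4, h2=3, slots 4,0 occupied => index 3.
Insert 160: h=5, slot 5 empty => index 5.
Table: [122, 876, ., 332, 381, 160, .]

332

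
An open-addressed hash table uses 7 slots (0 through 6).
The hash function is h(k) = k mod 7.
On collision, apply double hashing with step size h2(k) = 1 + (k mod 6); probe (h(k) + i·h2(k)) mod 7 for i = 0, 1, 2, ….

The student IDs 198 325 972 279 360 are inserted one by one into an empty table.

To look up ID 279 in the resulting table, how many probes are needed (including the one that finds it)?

3

198: h=2 → slot 2
325: h=3 → slot 3
972: h=6 → slot 6
279: h=6, h2=4, probe 6,3,0 → slot 0
360: h=3, h2=1, probe 3,4 → slot 4
Table: [279, ., 198, 325, 360, ., 972]
Lookup 279: h=6, h2=4, probe 6,3,0 → found at 0.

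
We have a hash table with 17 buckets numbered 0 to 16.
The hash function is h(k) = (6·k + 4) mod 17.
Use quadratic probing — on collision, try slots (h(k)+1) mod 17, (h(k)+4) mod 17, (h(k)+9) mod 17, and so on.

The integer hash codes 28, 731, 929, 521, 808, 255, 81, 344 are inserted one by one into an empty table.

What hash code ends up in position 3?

28 hashes to 2; slot 2 is free => place at 2.
731 hashes to 4; slot 4 is free => place at 4.
929 hashes to 2; 2 taken => place at 3.
521 hashes to 2; 2,3 taken => place at 6.
808 hashes to 7; slot 7 is free => place at 7.
255 hashes to 4; 4 taken => place at 5.
81 hashes to 14; slot 14 is free => place at 14.
344 hashes to 11; slot 11 is free => place at 11.
Table: [-, -, 28, 929, 731, 255, 521, 808, -, -, -, 344, -, -, 81, -, -]

929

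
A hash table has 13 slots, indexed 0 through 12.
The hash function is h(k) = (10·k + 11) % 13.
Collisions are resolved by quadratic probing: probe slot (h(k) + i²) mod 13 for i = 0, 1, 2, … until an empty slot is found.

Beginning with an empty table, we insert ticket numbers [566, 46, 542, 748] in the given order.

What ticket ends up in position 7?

748

566: h=3 -> slot 3
46: h=3, probe 3,4 -> slot 4
542: h=10 -> slot 10
748: h=3, probe 3,4,7 -> slot 7
Table: [∅, ∅, ∅, 566, 46, ∅, ∅, 748, ∅, ∅, 542, ∅, ∅]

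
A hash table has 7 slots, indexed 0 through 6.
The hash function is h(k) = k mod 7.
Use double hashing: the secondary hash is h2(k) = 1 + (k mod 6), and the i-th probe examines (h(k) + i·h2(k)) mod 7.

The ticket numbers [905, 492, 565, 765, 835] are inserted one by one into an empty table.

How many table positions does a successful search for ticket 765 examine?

2

905 hashes to 2; slot 2 is free => place at 2.
492 hashes to 2, h2=1; 2 taken => place at 3.
565 hashes to 5; slot 5 is free => place at 5.
765 hashes to 2, h2=4; 2 taken => place at 6.
835 hashes to 2, h2=2; 2 taken => place at 4.
Table: [—, —, 905, 492, 835, 565, 765]
Lookup 765: h=2, h2=4, probe 2,6 → found at 6.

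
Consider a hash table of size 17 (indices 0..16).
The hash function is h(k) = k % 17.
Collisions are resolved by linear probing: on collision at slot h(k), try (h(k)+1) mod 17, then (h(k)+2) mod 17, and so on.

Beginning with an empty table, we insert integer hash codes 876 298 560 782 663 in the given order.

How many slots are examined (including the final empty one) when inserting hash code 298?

Insert 876: h=9, slot 9 empty → index 9.
Insert 298: h=9, slot 9 occupied → index 10.
Insert 560: h=16, slot 16 empty → index 16.
Insert 782: h=0, slot 0 empty → index 0.
Insert 663: h=0, slot 0 occupied → index 1.
Table: [782, 663, —, —, —, —, —, —, —, 876, 298, —, —, —, —, —, 560]

2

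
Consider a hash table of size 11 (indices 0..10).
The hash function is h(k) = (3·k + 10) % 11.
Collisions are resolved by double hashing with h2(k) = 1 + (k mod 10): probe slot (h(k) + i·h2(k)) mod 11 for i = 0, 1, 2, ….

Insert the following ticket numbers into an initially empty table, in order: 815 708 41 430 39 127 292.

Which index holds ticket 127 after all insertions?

8

815 hashes to 2; slot 2 is free → place at 2.
708 hashes to 0; slot 0 is free → place at 0.
41 hashes to 1; slot 1 is free → place at 1.
430 hashes to 2, h2=1; 2 taken → place at 3.
39 hashes to 6; slot 6 is free → place at 6.
127 hashes to 6, h2=8; 6,3,0 taken → place at 8.
292 hashes to 6, h2=3; 6 taken → place at 9.
Table: [708, 41, 815, 430, _, _, 39, _, 127, 292, _]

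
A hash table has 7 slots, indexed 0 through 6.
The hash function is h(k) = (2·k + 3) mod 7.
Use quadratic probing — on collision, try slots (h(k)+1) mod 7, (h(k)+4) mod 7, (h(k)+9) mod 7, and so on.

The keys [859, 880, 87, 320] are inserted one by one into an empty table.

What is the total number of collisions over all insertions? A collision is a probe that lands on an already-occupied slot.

Insert 859: h=6, slot 6 empty => index 6.
Insert 880: h=6, slot 6 occupied => index 0.
Insert 87: h=2, slot 2 empty => index 2.
Insert 320: h=6, slots 6,0 occupied => index 3.
Table: [880, ∅, 87, 320, ∅, ∅, 859]

3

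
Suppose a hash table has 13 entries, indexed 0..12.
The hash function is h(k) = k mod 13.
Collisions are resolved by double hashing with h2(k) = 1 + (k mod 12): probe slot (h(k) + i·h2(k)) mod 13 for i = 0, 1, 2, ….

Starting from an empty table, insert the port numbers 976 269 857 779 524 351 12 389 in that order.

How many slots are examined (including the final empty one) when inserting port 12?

4

976 hashes to 1; slot 1 is free → place at 1.
269 hashes to 9; slot 9 is free → place at 9.
857 hashes to 12; slot 12 is free → place at 12.
779 hashes to 12, h2=12; 12 taken → place at 11.
524 hashes to 4; slot 4 is free → place at 4.
351 hashes to 0; slot 0 is free → place at 0.
12 hashes to 12, h2=1; 12,0,1 taken → place at 2.
389 hashes to 12, h2=6; 12 taken → place at 5.
Table: [351, 976, 12, ∅, 524, 389, ∅, ∅, ∅, 269, ∅, 779, 857]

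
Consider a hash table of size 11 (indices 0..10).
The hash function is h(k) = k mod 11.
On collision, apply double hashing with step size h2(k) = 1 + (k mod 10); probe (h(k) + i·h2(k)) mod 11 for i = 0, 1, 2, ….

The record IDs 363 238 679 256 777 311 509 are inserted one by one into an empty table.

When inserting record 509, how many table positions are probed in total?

2

363: h=0 -> slot 0
238: h=7 -> slot 7
679: h=8 -> slot 8
256: h=3 -> slot 3
777: h=7, h2=8, probe 7,4 -> slot 4
311: h=3, h2=2, probe 3,5 -> slot 5
509: h=3, h2=10, probe 3,2 -> slot 2
Table: [363, -, 509, 256, 777, 311, -, 238, 679, -, -]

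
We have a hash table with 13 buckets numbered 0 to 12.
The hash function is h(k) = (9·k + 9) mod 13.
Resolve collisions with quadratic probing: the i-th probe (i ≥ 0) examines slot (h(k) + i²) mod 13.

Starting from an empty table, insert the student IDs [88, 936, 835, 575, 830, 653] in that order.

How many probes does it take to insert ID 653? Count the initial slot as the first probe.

88 hashes to 8; slot 8 is free => place at 8.
936 hashes to 9; slot 9 is free => place at 9.
835 hashes to 10; slot 10 is free => place at 10.
575 hashes to 10; 10 taken => place at 11.
830 hashes to 4; slot 4 is free => place at 4.
653 hashes to 10; 10,11 taken => place at 1.
Table: [_, 653, _, _, 830, _, _, _, 88, 936, 835, 575, _]

3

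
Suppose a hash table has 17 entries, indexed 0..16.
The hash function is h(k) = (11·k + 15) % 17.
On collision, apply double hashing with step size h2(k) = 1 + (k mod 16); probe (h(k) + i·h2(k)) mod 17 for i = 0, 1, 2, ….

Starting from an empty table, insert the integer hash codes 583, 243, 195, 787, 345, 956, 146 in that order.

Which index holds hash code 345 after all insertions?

12

583 hashes to 2; slot 2 is free → place at 2.
243 hashes to 2, h2=4; 2 taken → place at 6.
195 hashes to 1; slot 1 is free → place at 1.
787 hashes to 2, h2=4; 2,6 taken → place at 10.
345 hashes to 2, h2=10; 2 taken → place at 12.
956 hashes to 8; slot 8 is free → place at 8.
146 hashes to 6, h2=3; 6 taken → place at 9.
Table: [-, 195, 583, -, -, -, 243, -, 956, 146, 787, -, 345, -, -, -, -]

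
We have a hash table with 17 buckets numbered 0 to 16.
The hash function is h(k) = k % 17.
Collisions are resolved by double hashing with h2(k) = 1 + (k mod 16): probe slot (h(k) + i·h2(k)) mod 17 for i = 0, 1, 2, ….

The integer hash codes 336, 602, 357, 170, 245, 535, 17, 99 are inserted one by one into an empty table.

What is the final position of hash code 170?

Insert 336: h=13, slot 13 empty -> index 13.
Insert 602: h=7, slot 7 empty -> index 7.
Insert 357: h=0, slot 0 empty -> index 0.
Insert 170: h=0, h2=11, slot 0 occupied -> index 11.
Insert 245: h=7, h2=6, slots 7,13 occupied -> index 2.
Insert 535: h=8, slot 8 empty -> index 8.
Insert 17: h=0, h2=2, slots 0,2 occupied -> index 4.
Insert 99: h=14, slot 14 empty -> index 14.
Table: [357, ., 245, ., 17, ., ., 602, 535, ., ., 170, ., 336, 99, ., .]

11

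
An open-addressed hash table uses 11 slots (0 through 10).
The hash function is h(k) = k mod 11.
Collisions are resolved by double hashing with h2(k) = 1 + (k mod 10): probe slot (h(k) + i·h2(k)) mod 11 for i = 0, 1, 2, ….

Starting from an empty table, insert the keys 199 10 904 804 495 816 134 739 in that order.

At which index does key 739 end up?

Insert 199: h=1, slot 1 empty → index 1.
Insert 10: h=10, slot 10 empty → index 10.
Insert 904: h=2, slot 2 empty → index 2.
Insert 804: h=1, h2=5, slot 1 occupied → index 6.
Insert 495: h=0, slot 0 empty → index 0.
Insert 816: h=2, h2=7, slot 2 occupied → index 9.
Insert 134: h=2, h2=5, slot 2 occupied → index 7.
Insert 739: h=2, h2=10, slots 2,1,0,10,9 occupied → index 8.
Table: [495, 199, 904, ∅, ∅, ∅, 804, 134, 739, 816, 10]

8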